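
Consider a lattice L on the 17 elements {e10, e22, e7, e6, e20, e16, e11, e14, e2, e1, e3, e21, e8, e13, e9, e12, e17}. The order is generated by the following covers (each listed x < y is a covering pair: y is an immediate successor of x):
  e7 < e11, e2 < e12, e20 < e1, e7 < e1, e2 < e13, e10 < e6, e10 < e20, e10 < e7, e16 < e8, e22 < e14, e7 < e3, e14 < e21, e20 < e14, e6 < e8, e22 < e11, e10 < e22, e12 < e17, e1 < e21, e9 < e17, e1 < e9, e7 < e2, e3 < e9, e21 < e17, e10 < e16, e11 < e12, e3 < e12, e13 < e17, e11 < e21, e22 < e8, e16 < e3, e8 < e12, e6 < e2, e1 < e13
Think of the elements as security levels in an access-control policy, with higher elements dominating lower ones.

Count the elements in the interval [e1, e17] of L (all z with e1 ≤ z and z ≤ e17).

The interval [e1, e17] = {e1, e13, e17, e21, e9}, which has 5 elements.

5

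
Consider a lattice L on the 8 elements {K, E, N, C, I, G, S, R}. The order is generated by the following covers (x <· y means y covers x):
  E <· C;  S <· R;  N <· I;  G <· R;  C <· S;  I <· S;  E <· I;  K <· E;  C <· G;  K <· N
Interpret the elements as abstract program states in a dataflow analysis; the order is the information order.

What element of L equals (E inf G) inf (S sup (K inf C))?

E ∧ G = E
K ∧ C = K
S ∨ K = S
E ∧ S = E

E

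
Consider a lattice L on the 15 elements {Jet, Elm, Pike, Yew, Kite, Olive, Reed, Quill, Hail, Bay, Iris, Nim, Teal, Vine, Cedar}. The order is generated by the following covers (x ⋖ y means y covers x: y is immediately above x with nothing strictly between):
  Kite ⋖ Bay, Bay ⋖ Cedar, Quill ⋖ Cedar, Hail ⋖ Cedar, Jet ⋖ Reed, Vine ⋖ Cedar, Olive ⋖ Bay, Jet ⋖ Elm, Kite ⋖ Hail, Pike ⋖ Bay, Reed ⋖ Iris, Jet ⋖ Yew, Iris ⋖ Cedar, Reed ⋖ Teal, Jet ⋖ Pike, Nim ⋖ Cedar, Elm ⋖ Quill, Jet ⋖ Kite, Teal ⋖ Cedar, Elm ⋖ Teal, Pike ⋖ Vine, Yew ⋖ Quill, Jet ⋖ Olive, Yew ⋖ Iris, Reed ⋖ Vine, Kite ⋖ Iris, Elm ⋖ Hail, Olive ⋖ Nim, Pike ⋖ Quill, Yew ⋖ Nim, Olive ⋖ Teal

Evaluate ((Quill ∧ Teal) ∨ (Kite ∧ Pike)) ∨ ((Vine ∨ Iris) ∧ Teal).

Teal

Quill ∧ Teal = Elm
Kite ∧ Pike = Jet
Elm ∨ Jet = Elm
Vine ∨ Iris = Cedar
Cedar ∧ Teal = Teal
Elm ∨ Teal = Teal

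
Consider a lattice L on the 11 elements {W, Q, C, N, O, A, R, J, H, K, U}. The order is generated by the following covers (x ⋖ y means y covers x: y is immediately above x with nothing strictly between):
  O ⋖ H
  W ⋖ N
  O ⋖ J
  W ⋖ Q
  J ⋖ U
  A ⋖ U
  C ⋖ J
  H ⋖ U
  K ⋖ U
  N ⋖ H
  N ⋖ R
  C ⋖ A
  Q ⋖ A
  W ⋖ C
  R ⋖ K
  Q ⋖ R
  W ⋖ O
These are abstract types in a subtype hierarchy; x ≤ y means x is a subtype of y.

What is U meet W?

W

Common lower bounds of {U, W}: W.
The greatest among these is W.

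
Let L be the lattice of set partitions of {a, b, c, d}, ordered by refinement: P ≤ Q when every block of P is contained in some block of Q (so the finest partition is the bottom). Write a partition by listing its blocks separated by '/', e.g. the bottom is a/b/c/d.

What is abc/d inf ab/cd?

ab/c/d

The meet (common refinement) of abc/d and ab/cd intersects blocks pairwise, giving ab/c/d.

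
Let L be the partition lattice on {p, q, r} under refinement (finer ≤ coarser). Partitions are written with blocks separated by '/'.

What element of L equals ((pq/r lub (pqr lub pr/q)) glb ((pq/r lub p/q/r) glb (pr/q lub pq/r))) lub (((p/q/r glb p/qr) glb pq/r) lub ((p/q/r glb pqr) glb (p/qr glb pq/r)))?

pqr ∨ pr/q = pqr
pq/r ∨ pqr = pqr
pq/r ∨ p/q/r = pq/r
pr/q ∨ pq/r = pqr
pq/r ∧ pqr = pq/r
pqr ∧ pq/r = pq/r
p/q/r ∧ p/qr = p/q/r
p/q/r ∧ pq/r = p/q/r
p/q/r ∧ pqr = p/q/r
p/qr ∧ pq/r = p/q/r
p/q/r ∧ p/q/r = p/q/r
p/q/r ∨ p/q/r = p/q/r
pq/r ∨ p/q/r = pq/r

pq/r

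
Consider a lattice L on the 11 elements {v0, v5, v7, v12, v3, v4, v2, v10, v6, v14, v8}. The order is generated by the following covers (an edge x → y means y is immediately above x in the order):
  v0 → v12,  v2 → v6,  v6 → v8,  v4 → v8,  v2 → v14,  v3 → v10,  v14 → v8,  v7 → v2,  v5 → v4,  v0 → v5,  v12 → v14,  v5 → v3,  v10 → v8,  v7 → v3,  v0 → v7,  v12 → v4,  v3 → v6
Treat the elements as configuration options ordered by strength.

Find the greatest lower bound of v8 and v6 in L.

Common lower bounds of {v8, v6}: v0, v2, v3, v5, v6, v7.
The greatest among these is v6.

v6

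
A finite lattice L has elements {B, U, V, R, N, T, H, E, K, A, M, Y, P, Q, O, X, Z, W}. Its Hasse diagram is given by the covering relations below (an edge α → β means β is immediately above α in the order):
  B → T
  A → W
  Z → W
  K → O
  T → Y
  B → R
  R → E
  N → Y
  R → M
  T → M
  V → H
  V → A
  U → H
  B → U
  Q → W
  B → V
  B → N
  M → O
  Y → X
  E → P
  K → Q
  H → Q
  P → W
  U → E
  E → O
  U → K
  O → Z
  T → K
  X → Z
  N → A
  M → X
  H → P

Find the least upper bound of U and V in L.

Common upper bounds of {U, V}: H, P, Q, W.
The least among these is H.

H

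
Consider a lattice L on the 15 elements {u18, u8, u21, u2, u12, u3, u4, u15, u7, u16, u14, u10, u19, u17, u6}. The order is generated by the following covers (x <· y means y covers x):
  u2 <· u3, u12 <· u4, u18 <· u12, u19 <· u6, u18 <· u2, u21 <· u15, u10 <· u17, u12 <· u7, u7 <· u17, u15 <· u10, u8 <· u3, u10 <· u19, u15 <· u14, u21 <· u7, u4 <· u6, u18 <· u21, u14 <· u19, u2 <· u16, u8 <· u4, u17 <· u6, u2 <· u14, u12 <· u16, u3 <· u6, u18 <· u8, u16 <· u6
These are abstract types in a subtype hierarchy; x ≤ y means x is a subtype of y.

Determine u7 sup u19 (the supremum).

Common upper bounds of {u7, u19}: u6.
The least among these is u6.

u6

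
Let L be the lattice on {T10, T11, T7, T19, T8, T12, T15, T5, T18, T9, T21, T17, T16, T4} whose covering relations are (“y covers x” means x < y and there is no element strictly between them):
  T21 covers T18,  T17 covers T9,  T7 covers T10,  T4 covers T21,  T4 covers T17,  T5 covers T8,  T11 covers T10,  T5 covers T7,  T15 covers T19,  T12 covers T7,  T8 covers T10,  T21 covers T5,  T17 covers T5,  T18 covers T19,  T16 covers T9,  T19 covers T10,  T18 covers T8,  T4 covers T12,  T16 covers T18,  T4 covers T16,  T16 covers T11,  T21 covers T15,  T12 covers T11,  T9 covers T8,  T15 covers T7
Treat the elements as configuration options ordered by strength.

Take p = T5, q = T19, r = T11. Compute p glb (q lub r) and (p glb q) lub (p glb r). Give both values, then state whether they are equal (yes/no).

T8; T10; no

q lub r = T16, so p glb (q lub r) = T5 glb T16 = T8.
p glb q = T10 and p glb r = T10, so (p glb q) lub (p glb r) = T10 lub T10 = T10.
Equal: no.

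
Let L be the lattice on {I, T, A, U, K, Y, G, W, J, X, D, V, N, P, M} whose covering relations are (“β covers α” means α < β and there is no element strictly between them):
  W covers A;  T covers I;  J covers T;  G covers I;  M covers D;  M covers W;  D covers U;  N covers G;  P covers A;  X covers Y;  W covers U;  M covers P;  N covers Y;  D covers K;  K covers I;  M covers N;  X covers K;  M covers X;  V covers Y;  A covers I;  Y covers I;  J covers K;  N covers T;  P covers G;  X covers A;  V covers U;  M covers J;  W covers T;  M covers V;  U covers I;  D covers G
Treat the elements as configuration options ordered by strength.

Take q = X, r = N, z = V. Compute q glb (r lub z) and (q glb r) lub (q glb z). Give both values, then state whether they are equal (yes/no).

r lub z = M, so q glb (r lub z) = X glb M = X.
q glb r = Y and q glb z = Y, so (q glb r) lub (q glb z) = Y lub Y = Y.
Equal: no.

X; Y; no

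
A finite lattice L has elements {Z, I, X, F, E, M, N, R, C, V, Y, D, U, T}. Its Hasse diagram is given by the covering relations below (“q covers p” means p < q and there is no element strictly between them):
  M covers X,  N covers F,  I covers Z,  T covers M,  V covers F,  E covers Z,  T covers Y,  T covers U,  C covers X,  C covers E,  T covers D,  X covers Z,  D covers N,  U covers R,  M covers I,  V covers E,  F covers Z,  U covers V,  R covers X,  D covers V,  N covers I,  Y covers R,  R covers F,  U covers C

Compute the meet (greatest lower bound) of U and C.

Common lower bounds of {U, C}: C, E, X, Z.
The greatest among these is C.

C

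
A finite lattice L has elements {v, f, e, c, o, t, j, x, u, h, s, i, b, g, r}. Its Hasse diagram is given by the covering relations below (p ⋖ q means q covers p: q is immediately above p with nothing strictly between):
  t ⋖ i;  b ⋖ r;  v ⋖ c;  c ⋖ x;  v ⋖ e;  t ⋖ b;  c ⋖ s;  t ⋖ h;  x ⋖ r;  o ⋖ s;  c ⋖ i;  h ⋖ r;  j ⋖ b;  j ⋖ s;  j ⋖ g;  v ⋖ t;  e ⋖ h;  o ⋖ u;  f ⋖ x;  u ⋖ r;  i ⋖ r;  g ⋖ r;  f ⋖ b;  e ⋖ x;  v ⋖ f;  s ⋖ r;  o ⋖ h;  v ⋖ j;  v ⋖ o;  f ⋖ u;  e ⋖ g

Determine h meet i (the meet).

Common lower bounds of {h, i}: t, v.
The greatest among these is t.

t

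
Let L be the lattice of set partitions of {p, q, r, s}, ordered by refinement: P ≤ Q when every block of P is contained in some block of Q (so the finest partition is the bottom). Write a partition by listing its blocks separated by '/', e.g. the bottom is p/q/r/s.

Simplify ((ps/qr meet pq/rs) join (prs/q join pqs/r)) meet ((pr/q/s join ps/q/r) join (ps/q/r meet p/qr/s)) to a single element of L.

prs/q

ps/qr ∧ pq/rs = p/q/r/s
prs/q ∨ pqs/r = pqrs
p/q/r/s ∨ pqrs = pqrs
pr/q/s ∨ ps/q/r = prs/q
ps/q/r ∧ p/qr/s = p/q/r/s
prs/q ∨ p/q/r/s = prs/q
pqrs ∧ prs/q = prs/q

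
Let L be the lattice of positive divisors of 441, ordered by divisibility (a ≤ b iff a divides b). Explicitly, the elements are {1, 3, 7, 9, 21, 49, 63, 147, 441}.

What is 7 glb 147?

7

Common lower bounds of {7, 147}: 1, 7.
The greatest among these is 7.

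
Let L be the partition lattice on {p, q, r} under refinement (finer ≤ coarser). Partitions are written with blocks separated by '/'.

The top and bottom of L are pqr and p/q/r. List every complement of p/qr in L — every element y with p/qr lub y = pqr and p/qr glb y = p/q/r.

Need y with p/qr ∨ y = pqr and p/qr ∧ y = p/q/r.
Checking each element gives: pq/r, pr/q.

pq/r, pr/q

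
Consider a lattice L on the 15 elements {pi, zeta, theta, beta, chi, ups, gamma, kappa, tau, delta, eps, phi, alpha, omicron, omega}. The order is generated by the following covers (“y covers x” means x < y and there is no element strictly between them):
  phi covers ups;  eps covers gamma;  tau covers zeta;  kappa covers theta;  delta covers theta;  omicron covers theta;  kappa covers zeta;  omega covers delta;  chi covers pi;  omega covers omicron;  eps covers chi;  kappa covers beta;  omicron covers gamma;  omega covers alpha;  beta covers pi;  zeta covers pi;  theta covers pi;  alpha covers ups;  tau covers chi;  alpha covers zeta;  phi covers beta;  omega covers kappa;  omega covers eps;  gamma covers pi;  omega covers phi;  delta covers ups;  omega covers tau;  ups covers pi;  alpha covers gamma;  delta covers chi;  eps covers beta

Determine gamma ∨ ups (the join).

alpha

Common upper bounds of {gamma, ups}: alpha, omega.
The least among these is alpha.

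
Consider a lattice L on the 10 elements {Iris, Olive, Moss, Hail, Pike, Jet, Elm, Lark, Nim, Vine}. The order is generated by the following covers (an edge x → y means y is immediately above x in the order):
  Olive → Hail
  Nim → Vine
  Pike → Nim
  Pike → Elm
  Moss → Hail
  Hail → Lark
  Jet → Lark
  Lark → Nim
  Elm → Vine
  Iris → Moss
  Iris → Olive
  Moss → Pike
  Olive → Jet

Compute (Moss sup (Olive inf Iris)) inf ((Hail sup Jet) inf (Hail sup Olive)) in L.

Olive ∧ Iris = Iris
Moss ∨ Iris = Moss
Hail ∨ Jet = Lark
Hail ∨ Olive = Hail
Lark ∧ Hail = Hail
Moss ∧ Hail = Moss

Moss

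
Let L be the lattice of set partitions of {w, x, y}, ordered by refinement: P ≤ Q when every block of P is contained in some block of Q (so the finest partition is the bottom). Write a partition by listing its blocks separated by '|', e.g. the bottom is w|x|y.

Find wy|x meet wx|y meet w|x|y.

w|x|y

Common lower bounds of {wy|x, wx|y, w|x|y}: w|x|y.
The greatest among these is w|x|y.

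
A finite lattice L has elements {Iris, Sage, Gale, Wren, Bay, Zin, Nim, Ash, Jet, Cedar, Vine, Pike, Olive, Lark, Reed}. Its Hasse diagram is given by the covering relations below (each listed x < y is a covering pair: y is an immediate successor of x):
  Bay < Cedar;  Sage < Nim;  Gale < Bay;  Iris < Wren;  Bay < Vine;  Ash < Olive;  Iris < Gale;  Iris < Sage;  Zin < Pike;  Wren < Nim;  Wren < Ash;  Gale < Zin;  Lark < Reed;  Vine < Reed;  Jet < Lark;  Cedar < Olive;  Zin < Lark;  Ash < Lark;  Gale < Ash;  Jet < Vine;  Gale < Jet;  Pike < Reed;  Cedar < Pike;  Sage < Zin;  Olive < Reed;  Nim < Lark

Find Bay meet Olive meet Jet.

Common lower bounds of {Bay, Olive, Jet}: Gale, Iris.
The greatest among these is Gale.

Gale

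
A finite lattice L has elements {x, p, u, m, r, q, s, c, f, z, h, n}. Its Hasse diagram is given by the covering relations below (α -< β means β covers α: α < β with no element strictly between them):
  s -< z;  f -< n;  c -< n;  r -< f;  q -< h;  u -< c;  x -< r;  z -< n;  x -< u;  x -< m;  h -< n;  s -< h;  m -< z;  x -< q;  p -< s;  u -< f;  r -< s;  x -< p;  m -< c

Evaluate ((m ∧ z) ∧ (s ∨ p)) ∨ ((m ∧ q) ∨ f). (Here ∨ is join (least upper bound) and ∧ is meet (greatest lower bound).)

m ∧ z = m
s ∨ p = s
m ∧ s = x
m ∧ q = x
x ∨ f = f
x ∨ f = f

f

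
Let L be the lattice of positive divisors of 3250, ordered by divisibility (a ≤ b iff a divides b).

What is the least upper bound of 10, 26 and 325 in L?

In the divisibility order, the join is the least common multiple: lcm(10, 26, 325) = 650.

650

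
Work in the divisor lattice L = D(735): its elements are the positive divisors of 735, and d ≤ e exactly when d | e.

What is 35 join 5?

35

In the divisibility order, the join is the least common multiple: lcm(35, 5) = 35.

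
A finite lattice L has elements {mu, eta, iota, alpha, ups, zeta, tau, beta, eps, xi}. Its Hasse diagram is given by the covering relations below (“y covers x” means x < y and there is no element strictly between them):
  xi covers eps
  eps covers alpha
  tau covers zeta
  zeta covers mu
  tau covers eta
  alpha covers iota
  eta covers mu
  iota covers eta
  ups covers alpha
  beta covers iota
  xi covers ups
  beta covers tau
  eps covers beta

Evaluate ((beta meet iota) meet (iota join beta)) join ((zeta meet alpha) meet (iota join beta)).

beta ∧ iota = iota
iota ∨ beta = beta
iota ∧ beta = iota
zeta ∧ alpha = mu
iota ∨ beta = beta
mu ∧ beta = mu
iota ∨ mu = iota

iota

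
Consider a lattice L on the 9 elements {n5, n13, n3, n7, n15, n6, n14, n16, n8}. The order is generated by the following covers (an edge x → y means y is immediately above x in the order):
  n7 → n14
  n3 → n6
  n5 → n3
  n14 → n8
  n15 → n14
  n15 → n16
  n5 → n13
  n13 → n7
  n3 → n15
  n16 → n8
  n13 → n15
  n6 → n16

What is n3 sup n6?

Common upper bounds of {n3, n6}: n16, n6, n8.
The least among these is n6.

n6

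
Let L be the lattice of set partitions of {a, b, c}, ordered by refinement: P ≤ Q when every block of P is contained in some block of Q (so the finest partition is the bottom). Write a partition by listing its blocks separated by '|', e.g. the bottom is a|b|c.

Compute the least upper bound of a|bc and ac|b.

abc

The join of a|bc and ac|b merges any blocks that overlap across the partitions, giving abc.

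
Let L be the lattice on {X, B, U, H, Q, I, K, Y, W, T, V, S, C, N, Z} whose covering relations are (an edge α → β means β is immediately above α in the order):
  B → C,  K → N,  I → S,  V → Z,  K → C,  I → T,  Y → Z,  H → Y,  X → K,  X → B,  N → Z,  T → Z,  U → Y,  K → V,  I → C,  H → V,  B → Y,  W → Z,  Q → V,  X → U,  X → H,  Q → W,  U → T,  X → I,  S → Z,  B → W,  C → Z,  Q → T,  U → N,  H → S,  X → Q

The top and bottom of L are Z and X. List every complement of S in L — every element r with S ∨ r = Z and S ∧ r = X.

Need r with S ∨ r = Z and S ∧ r = X.
Checking each element gives: B, K, N, Q, U, W.

B, K, N, Q, U, W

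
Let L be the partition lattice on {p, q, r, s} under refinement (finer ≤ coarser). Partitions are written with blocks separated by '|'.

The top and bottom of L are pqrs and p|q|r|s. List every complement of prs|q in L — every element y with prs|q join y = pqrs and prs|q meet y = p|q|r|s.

pq|r|s, p|qr|s, p|qs|r

Need y with prs|q ∨ y = pqrs and prs|q ∧ y = p|q|r|s.
Checking each element gives: pq|r|s, p|qr|s, p|qs|r.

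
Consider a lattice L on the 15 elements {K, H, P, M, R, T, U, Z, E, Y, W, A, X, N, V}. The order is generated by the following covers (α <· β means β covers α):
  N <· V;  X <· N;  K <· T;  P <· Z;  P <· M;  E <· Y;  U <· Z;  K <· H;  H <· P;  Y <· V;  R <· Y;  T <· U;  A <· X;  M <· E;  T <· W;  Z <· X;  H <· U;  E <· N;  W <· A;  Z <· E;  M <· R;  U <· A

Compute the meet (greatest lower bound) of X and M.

Common lower bounds of {X, M}: H, K, P.
The greatest among these is P.

P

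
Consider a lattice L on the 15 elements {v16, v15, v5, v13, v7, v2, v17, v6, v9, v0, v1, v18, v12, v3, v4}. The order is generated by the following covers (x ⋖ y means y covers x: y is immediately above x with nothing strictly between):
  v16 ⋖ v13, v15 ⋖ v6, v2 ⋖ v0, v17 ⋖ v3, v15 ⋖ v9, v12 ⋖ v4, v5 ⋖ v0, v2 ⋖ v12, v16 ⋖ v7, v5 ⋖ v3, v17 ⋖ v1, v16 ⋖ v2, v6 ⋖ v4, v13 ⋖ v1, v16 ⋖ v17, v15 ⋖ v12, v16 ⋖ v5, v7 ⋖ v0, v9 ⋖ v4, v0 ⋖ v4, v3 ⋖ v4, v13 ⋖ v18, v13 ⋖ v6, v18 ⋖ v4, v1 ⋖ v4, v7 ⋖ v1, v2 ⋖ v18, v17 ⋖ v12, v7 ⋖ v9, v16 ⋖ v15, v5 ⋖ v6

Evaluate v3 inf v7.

v3 ∧ v7 = v16

v16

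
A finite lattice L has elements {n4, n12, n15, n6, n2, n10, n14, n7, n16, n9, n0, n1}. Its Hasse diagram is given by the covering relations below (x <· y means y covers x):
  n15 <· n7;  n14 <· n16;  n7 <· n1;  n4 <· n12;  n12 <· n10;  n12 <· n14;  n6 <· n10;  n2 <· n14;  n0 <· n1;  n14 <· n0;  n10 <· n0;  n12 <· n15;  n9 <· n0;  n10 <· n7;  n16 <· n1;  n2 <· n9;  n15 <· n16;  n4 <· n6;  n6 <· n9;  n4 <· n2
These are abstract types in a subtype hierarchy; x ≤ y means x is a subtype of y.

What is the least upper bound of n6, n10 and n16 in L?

n1

Common upper bounds of {n6, n10, n16}: n1.
The least among these is n1.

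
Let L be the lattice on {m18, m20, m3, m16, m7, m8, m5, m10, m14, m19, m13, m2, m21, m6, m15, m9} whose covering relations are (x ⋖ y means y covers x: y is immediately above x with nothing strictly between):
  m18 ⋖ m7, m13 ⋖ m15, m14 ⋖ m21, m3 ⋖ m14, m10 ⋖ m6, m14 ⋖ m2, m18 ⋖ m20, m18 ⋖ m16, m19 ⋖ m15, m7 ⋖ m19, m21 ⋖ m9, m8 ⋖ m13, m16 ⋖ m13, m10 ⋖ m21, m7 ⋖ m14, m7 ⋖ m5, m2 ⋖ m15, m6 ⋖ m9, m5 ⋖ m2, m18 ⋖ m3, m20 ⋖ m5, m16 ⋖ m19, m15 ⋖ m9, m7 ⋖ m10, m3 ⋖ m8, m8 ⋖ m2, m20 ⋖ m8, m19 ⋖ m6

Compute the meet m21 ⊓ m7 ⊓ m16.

m18

Common lower bounds of {m21, m7, m16}: m18.
The greatest among these is m18.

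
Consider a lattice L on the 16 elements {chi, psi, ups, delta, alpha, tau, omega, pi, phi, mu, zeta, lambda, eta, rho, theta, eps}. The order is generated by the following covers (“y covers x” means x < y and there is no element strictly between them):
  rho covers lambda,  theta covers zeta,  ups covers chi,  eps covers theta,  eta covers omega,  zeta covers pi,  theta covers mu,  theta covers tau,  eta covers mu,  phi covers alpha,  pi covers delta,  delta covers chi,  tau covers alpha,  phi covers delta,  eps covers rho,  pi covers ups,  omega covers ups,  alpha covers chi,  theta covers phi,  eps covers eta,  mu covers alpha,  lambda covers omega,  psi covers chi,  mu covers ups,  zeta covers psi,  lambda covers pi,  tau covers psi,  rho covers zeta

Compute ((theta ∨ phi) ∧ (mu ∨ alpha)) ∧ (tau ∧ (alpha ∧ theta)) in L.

theta ∨ phi = theta
mu ∨ alpha = mu
theta ∧ mu = mu
alpha ∧ theta = alpha
tau ∧ alpha = alpha
mu ∧ alpha = alpha

alpha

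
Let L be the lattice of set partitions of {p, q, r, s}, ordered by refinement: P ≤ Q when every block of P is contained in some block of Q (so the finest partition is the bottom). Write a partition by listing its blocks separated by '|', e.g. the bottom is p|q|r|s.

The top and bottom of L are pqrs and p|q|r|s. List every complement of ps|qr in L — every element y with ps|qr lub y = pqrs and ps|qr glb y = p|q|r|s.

pq|rs, pq|r|s, pr|qs, pr|q|s, p|qs|r, p|q|rs

Need y with ps|qr ∨ y = pqrs and ps|qr ∧ y = p|q|r|s.
Checking each element gives: pq|rs, pq|r|s, pr|qs, pr|q|s, p|qs|r, p|q|rs.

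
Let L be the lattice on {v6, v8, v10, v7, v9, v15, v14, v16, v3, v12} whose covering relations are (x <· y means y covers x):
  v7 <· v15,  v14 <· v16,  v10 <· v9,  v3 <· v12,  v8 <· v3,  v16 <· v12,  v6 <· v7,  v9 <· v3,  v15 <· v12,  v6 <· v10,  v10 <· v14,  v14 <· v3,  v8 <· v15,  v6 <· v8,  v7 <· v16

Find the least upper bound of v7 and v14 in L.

v16

Common upper bounds of {v7, v14}: v12, v16.
The least among these is v16.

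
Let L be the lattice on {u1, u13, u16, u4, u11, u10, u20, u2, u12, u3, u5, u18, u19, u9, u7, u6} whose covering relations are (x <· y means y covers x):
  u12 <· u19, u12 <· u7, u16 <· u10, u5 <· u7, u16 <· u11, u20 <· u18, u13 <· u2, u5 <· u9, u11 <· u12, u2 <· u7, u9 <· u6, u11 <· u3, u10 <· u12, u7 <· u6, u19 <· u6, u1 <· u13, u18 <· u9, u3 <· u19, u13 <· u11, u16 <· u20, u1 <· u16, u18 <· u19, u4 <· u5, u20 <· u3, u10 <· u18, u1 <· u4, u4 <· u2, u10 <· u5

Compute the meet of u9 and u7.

Common lower bounds of {u9, u7}: u1, u10, u16, u4, u5.
The greatest among these is u5.

u5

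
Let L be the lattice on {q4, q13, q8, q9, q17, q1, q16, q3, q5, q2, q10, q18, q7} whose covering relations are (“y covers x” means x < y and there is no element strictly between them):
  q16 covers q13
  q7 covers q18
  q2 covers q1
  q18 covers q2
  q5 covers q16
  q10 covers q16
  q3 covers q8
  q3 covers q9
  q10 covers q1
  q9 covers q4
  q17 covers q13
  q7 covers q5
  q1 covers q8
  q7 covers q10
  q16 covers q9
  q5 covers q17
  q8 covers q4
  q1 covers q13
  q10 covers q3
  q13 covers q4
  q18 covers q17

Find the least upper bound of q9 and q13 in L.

q16

Common upper bounds of {q9, q13}: q10, q16, q5, q7.
The least among these is q16.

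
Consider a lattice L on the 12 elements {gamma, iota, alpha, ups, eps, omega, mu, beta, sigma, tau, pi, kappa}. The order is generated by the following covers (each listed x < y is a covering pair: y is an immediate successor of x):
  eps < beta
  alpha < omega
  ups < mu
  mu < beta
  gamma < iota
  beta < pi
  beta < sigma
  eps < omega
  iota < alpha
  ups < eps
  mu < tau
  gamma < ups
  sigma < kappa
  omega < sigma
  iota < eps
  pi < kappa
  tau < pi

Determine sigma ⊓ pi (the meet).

Common lower bounds of {sigma, pi}: beta, eps, gamma, iota, mu, ups.
The greatest among these is beta.

beta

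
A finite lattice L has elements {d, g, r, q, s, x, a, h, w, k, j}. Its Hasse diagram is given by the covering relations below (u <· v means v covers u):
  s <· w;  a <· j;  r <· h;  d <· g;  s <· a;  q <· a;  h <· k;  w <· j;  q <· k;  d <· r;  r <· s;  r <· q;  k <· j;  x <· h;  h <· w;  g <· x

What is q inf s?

r

Common lower bounds of {q, s}: d, r.
The greatest among these is r.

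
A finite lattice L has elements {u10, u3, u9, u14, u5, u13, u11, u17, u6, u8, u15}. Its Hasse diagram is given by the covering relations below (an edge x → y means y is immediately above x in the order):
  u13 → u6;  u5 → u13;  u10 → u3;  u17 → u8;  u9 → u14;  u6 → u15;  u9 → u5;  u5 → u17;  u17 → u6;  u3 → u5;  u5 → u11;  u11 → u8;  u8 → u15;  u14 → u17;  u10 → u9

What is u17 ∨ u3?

u17

Common upper bounds of {u17, u3}: u15, u17, u6, u8.
The least among these is u17.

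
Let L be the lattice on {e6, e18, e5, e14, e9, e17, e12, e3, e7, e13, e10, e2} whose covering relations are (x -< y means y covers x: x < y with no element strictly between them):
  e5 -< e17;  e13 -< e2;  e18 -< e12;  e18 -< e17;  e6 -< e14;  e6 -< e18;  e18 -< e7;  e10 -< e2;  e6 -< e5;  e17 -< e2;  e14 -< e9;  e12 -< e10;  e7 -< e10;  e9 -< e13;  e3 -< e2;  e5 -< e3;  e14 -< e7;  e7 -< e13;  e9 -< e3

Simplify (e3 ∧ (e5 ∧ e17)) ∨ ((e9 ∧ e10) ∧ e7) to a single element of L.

e3

e5 ∧ e17 = e5
e3 ∧ e5 = e5
e9 ∧ e10 = e14
e14 ∧ e7 = e14
e5 ∨ e14 = e3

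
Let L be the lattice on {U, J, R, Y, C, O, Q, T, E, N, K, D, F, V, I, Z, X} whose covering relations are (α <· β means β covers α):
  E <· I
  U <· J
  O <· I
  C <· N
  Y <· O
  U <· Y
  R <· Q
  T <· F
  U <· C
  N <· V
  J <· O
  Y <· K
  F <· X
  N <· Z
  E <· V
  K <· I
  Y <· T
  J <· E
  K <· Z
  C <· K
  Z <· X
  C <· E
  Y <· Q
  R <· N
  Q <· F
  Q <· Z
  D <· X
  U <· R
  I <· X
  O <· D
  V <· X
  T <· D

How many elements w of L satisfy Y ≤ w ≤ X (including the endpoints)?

10

The interval [Y, X] = {D, F, I, K, O, Q, T, X, Y, Z}, which has 10 elements.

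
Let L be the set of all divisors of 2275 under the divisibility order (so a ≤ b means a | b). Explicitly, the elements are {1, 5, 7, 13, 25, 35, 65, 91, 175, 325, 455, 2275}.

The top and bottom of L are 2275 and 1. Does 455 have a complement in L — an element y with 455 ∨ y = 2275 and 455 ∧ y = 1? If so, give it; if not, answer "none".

For every candidate y, either 455 ∨ y ≠ 2275 or 455 ∧ y ≠ 1; no complement exists.

none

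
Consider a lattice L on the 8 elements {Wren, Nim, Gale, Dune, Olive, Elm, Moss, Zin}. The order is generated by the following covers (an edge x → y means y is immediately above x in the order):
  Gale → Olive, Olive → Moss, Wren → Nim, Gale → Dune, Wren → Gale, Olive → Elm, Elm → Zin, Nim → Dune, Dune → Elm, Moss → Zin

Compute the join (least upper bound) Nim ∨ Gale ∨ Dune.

Common upper bounds of {Nim, Gale, Dune}: Dune, Elm, Zin.
The least among these is Dune.

Dune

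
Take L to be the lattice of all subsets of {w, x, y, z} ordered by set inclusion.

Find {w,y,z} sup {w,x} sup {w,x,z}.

{w,x,y,z}

Under ⊆, join is union: {w,y,z} ∪ {w,x} ∪ {w,x,z} = {w,x,y,z}.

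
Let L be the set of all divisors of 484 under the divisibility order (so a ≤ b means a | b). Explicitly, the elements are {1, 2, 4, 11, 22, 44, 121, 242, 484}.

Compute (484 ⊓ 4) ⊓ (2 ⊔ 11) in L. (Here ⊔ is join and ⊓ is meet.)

2

484 ∧ 4 = 4
2 ∨ 11 = 22
4 ∧ 22 = 2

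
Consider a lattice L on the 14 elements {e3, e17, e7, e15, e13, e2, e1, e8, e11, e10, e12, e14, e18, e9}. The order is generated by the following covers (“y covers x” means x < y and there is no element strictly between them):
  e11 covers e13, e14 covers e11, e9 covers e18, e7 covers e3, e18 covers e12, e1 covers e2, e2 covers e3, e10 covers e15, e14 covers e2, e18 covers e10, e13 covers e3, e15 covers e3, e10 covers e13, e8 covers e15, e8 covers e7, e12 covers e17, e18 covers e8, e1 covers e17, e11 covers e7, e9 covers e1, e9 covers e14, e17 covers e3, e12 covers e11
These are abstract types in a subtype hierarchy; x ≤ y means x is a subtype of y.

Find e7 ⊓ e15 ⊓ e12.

Common lower bounds of {e7, e15, e12}: e3.
The greatest among these is e3.

e3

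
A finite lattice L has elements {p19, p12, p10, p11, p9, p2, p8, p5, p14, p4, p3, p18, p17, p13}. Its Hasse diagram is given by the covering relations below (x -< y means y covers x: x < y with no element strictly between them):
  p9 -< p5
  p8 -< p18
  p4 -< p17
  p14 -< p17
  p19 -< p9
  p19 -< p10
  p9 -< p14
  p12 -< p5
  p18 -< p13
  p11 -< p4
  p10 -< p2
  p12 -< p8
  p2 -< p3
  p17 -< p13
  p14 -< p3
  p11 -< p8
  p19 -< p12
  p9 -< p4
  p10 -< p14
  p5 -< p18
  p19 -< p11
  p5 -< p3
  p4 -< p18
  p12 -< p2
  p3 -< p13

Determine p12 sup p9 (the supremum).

Common upper bounds of {p12, p9}: p13, p18, p3, p5.
The least among these is p5.

p5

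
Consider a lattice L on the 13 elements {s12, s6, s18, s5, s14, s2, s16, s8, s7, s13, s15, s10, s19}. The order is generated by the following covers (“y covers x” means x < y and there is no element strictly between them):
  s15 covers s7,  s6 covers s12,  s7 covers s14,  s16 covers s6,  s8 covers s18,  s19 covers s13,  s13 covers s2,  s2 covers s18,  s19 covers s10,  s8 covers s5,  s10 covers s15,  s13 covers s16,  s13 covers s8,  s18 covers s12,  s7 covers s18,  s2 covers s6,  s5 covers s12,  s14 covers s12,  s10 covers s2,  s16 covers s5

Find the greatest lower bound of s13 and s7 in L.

Common lower bounds of {s13, s7}: s12, s18.
The greatest among these is s18.

s18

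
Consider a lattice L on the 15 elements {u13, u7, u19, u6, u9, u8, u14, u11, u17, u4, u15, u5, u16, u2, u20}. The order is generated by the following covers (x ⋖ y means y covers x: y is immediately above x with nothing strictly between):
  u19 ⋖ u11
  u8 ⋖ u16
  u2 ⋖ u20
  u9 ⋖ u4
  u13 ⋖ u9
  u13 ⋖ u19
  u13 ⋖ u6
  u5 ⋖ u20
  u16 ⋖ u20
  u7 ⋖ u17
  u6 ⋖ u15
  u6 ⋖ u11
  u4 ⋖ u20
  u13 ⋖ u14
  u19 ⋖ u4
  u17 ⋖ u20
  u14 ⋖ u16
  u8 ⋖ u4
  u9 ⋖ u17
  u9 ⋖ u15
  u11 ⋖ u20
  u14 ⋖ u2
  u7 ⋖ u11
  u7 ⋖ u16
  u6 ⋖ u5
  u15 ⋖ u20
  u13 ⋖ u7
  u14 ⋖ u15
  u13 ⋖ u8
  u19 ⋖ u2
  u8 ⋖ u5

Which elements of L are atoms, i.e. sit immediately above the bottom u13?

The atoms are exactly the elements that cover u13: u14, u19, u6, u7, u8, u9.

u14, u19, u6, u7, u8, u9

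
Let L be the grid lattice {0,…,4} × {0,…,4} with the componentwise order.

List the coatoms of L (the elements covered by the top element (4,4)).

The coatoms are exactly the elements covered by (4,4): (3,4), (4,3).

(3,4), (4,3)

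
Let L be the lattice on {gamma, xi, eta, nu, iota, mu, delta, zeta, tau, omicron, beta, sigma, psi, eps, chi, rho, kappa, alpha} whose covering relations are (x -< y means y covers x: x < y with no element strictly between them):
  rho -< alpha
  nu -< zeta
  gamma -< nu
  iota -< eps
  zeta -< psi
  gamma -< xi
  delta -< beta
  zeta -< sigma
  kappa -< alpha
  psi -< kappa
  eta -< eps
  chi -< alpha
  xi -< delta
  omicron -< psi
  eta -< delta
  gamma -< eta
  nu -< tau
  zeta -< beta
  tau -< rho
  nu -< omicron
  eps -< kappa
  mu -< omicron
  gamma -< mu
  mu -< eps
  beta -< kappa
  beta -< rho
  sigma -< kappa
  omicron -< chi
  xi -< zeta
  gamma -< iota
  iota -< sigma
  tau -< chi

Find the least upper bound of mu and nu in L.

Common upper bounds of {mu, nu}: alpha, chi, kappa, omicron, psi.
The least among these is omicron.

omicron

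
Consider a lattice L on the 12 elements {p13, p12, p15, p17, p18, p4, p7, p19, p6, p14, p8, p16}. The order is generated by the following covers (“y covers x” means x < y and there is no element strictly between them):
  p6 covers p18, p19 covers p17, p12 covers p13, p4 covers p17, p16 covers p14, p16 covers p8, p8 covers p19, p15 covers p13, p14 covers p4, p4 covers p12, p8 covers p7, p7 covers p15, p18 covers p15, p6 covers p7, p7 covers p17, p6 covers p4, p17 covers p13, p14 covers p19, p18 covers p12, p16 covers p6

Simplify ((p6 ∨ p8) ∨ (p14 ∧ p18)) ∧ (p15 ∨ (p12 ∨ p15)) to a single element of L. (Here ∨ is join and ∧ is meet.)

p18

p6 ∨ p8 = p16
p14 ∧ p18 = p12
p16 ∨ p12 = p16
p12 ∨ p15 = p18
p15 ∨ p18 = p18
p16 ∧ p18 = p18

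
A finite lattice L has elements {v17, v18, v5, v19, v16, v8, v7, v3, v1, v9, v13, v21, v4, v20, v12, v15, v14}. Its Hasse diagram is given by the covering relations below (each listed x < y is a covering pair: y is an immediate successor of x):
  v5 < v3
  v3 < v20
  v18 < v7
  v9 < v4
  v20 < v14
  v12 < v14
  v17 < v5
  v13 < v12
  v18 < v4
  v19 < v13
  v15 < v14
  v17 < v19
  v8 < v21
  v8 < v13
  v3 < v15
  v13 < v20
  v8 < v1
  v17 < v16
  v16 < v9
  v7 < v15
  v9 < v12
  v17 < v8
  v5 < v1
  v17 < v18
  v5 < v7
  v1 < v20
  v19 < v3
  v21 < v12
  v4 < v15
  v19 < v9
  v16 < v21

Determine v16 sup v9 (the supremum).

Common upper bounds of {v16, v9}: v12, v14, v15, v4, v9.
The least among these is v9.

v9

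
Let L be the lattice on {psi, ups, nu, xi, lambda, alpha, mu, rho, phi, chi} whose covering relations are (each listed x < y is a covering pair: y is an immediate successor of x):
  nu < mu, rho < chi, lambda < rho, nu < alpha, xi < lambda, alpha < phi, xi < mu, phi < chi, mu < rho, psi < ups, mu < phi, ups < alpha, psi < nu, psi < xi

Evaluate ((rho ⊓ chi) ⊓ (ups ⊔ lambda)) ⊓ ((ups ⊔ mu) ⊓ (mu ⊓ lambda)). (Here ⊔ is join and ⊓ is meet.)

rho ∧ chi = rho
ups ∨ lambda = chi
rho ∧ chi = rho
ups ∨ mu = phi
mu ∧ lambda = xi
phi ∧ xi = xi
rho ∧ xi = xi

xi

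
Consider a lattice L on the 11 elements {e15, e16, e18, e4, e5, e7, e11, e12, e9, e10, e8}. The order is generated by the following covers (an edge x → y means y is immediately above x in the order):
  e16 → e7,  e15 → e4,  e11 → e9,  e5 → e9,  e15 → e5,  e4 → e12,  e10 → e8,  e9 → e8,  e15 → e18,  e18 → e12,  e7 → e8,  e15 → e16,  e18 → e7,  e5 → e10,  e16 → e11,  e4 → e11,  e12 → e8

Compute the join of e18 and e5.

e8

Common upper bounds of {e18, e5}: e8.
The least among these is e8.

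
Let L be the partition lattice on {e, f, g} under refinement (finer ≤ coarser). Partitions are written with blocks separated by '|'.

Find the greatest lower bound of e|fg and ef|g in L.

e|f|g

Common lower bounds of {e|fg, ef|g}: e|f|g.
The greatest among these is e|f|g.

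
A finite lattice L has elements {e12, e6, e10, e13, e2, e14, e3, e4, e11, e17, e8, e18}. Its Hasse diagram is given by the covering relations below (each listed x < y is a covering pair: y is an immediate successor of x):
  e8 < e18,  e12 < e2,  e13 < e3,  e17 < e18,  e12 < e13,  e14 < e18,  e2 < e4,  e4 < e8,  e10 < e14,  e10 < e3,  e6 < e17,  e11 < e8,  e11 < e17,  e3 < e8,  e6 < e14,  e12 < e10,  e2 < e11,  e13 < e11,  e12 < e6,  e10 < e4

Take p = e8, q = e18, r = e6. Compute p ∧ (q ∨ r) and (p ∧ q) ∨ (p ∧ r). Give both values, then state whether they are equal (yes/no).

q ∨ r = e18, so p ∧ (q ∨ r) = e8 ∧ e18 = e8.
p ∧ q = e8 and p ∧ r = e12, so (p ∧ q) ∨ (p ∧ r) = e8 ∨ e12 = e8.
Equal: yes.

e8; e8; yes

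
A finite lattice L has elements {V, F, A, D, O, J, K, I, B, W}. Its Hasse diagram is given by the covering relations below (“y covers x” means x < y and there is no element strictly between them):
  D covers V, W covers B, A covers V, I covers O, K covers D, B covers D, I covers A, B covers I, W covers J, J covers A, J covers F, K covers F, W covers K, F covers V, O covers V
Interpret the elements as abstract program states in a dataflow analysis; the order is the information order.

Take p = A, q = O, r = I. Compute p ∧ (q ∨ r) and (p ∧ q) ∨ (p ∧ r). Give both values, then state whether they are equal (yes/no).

q ∨ r = I, so p ∧ (q ∨ r) = A ∧ I = A.
p ∧ q = V and p ∧ r = A, so (p ∧ q) ∨ (p ∧ r) = V ∨ A = A.
Equal: yes.

A; A; yes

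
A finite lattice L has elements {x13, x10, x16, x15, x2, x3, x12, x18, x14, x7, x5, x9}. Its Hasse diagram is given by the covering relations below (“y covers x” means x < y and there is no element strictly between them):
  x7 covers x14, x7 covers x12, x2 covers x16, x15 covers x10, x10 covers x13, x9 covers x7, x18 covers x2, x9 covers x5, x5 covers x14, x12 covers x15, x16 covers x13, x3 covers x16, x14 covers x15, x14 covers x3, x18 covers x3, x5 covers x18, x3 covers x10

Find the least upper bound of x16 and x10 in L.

Common upper bounds of {x16, x10}: x14, x18, x3, x5, x7, x9.
The least among these is x3.

x3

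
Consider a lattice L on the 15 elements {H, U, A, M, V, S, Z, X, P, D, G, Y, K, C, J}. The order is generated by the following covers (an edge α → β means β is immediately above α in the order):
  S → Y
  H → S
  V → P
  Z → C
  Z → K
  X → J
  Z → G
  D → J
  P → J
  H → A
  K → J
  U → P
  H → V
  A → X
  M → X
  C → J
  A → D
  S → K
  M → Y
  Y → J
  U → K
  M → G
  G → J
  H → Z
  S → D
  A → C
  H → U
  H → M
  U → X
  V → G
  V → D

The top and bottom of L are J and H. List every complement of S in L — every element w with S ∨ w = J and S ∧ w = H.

C, G, P, X

Need w with S ∨ w = J and S ∧ w = H.
Checking each element gives: C, G, P, X.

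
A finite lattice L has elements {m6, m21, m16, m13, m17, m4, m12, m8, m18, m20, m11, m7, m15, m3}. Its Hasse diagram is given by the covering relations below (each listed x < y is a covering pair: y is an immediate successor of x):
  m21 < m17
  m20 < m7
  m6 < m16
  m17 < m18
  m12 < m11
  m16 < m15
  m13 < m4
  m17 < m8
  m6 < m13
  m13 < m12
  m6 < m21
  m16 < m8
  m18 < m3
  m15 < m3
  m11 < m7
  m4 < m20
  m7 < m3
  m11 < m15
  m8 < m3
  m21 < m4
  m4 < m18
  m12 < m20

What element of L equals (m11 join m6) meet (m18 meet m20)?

m11 ∨ m6 = m11
m18 ∧ m20 = m4
m11 ∧ m4 = m13

m13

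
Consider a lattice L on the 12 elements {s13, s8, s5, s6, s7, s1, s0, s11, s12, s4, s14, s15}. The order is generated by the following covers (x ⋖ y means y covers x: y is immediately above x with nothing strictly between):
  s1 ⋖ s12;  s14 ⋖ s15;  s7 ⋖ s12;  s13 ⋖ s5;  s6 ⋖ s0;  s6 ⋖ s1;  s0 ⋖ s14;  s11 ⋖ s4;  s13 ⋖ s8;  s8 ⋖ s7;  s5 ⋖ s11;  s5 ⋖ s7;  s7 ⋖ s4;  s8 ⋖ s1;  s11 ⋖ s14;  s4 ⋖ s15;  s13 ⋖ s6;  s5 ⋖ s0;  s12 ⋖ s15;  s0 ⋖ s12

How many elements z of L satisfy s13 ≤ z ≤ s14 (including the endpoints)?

The interval [s13, s14] = {s0, s11, s13, s14, s5, s6}, which has 6 elements.

6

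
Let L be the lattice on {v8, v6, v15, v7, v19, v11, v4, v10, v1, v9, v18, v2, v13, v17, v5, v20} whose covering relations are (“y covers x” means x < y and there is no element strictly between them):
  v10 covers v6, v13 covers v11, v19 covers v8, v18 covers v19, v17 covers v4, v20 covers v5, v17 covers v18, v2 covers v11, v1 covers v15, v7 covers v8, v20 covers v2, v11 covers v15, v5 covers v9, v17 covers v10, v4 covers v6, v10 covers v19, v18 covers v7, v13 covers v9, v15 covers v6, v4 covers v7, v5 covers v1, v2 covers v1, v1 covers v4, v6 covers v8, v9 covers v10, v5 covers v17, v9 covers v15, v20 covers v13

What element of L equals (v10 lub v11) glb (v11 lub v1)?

v10 ∨ v11 = v13
v11 ∨ v1 = v2
v13 ∧ v2 = v11

v11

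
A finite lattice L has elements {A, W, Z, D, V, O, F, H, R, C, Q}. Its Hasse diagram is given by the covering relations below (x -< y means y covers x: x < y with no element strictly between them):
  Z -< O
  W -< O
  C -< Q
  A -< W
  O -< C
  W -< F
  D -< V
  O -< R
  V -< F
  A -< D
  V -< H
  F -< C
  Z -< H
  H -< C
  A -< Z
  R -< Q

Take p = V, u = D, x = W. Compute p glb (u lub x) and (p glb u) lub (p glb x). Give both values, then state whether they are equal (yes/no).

u lub x = F, so p glb (u lub x) = V glb F = V.
p glb u = D and p glb x = A, so (p glb u) lub (p glb x) = D lub A = D.
Equal: no.

V; D; no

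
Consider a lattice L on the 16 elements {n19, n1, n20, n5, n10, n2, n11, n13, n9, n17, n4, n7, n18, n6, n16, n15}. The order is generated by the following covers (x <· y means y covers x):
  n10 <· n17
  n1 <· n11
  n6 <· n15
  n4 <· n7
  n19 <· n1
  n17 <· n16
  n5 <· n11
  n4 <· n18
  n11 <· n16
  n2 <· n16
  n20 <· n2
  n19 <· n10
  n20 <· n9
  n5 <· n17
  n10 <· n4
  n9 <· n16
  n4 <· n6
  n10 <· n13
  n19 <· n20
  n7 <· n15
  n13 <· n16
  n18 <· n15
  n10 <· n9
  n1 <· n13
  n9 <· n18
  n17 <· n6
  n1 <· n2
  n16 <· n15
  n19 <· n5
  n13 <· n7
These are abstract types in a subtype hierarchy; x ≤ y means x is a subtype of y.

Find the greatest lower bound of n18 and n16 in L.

Common lower bounds of {n18, n16}: n10, n19, n20, n9.
The greatest among these is n9.

n9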